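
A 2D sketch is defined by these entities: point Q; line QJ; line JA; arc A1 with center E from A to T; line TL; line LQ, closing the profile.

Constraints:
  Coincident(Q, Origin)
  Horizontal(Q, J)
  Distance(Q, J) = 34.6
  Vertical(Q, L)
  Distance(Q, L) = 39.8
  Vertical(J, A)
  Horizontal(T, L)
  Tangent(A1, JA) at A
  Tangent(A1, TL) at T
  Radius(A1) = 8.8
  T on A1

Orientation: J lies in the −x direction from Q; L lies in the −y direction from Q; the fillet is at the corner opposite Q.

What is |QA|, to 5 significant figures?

46.456

Q is at the origin; QJ is horizontal with |QJ| = 34.6 and J on the −x side, so J = (-34.600, 0.0000). Q and L share the same x with |QL| = 39.8 and L on the −y side, so L = (0.0000, -39.800). The virtual corner opposite Q is at (-34.600, -39.800). Tangency of A1 to JA means the radius EA is perpendicular to JA and tangency of A1 to TL means the radius ET is perpendicular to TL, with radius 8.8, so the center E sits 8.8 in from both sides at E = (-25.800, -31.000). That places the tangent points at A = (-34.600, -31.000) on JA and T = (-25.800, -39.800) on TL. Then |QA| = |A − Q| = 46.456.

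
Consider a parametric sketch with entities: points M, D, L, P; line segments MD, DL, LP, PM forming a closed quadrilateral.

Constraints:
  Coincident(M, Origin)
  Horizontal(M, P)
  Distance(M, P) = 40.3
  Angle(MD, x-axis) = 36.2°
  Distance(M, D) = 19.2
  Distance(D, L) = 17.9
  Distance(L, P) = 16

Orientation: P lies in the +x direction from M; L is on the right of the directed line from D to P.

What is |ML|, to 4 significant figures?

25.11

Checks: |DL| = 17.90 ✓; |LP| = 16.00 ✓.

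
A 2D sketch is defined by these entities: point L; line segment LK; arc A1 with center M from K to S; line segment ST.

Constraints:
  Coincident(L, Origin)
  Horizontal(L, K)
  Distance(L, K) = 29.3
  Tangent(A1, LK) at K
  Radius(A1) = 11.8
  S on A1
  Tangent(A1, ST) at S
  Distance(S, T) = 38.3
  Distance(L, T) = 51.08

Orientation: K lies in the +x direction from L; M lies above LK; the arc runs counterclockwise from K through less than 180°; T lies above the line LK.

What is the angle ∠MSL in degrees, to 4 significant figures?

12.40°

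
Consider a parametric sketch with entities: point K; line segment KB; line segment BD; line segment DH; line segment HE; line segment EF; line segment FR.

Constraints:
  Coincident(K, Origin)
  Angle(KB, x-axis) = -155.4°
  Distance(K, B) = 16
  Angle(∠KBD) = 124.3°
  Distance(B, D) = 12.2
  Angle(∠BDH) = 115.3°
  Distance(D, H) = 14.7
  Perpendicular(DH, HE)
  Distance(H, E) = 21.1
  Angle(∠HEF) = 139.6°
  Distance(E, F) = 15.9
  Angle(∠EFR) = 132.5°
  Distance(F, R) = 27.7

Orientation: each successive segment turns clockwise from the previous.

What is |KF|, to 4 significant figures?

8.514

The perpendicularity gives HE at right angles to DH, so HE runs at -5.800°; with |HE| = 21.1, E = (-2.517, 12.13). ∠HEF = 139.6° gives EF at -46.20° from the x-axis; with |EF| = 15.9, F = (8.488, 0.6577). Then |KF| = |F − K| = 8.514.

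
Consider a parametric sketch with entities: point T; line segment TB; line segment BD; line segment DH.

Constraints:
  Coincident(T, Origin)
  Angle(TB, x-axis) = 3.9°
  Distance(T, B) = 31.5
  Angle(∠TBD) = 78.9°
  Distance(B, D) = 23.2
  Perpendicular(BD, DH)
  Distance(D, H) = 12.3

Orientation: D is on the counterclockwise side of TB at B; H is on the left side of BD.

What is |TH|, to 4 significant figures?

25.30

T is at the origin; TB runs at 3.9° with length 31.5, so B = 31.5·(cos 3.9°, sin 3.9°) = (31.43, 2.142). ∠TBD = 78.9°, so BD runs at 3.9° + (180° − 78.9°) = 105.0° from the x-axis; with |BD| = 23.2, D = B + 23.2·(cos 105.0°, sin 105.0°) = (25.42, 24.55). The perpendicularity gives DH at right angles to BD; with |DH| = 12.3 on the left of BD, H = D + 12.3·(-0.9659, -0.2588) = (13.54, 21.37). Then |TH| = |H − T| = 25.30.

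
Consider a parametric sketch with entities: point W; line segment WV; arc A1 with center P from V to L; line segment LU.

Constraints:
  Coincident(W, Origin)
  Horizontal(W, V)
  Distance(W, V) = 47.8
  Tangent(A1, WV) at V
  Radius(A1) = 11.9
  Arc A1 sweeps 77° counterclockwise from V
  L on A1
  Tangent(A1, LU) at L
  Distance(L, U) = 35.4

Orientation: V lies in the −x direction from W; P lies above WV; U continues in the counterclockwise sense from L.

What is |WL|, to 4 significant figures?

37.36

W is at the origin; WV is horizontal with |WV| = 47.8 and V on the −x side, so V = (-47.80, 0.000). A1 meets WV tangentially, so PV is at right angles to WV, so P = V + (0, 11.9) = (-47.80, 11.90). On A1, V sits at bearing -90° from P; a 77° counterclockwise sweep puts L at bearing -13°, so L = P + 11.9·(cos -13°, sin -13°) = (-36.20, 9.223). Then |WL| = |L − W| = 37.36.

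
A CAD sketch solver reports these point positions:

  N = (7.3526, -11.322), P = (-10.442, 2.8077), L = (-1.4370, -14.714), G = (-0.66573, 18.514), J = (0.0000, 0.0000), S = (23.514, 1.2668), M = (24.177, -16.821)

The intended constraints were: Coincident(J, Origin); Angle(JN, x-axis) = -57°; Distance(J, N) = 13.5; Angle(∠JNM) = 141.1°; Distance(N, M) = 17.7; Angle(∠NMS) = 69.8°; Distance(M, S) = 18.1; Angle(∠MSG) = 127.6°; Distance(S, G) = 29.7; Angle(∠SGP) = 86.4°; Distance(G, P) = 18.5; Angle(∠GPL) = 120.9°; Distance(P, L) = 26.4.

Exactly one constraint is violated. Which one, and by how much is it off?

Distance(P, L) = 26.4 — off by 6.70.

J = (0.00, 0.00) ✓; JN at -57.00° ✓; |JN| = 13.50 ✓; ∠JNM = 141.1° ✓; |NM| = 17.70 ✓; ∠NMS = 69.80° ✓; |MS| = 18.10 ✓; ∠MSG = 127.6° ✓; |SG| = 29.70 ✓; ∠SGP = 86.40° ✓; |GP| = 18.50 ✓; ∠GPL = 120.9° ✓; |PL| = 19.70 ✗.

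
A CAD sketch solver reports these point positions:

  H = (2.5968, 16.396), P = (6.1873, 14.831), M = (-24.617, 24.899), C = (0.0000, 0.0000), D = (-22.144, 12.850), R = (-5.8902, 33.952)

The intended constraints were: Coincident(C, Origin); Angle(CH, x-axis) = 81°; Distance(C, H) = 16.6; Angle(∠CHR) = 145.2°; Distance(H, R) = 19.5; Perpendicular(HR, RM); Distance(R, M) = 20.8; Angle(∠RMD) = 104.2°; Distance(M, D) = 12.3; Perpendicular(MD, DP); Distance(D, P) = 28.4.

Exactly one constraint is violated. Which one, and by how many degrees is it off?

Perpendicular(MD, DP) — off by 7.60°.

C = (0.00, 0.00) ✓; CH at 81.00° ✓; |CH| = 16.60 ✓; ∠CHR = 145.2° ✓; |HR| = 19.50 ✓; ∠(HR, RM) = 90.00° ✓; |RM| = 20.80 ✓; ∠RMD = 104.2° ✓; |MD| = 12.30 ✓; ∠(MD, DP) = 82.40° ✗; |DP| = 28.40 ✓.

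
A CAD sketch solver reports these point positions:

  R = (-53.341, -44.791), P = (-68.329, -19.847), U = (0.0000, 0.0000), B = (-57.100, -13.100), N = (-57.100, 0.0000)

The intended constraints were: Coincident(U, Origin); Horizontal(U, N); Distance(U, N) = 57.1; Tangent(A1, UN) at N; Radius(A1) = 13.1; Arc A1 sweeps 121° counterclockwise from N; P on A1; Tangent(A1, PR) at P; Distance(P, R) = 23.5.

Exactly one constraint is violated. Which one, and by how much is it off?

Distance(P, R) = 23.5 — off by 5.60.

U = (0.00, 0.00) ✓; U.y = 0.00, N.y = 0.00 ✓; |UN| = 57.10 ✓; ∠(BN, NU) = 90.00° ✓; |BN| = 13.10 ✓; bearing(B→P) − bearing(B→N) = 121.0° ✓; |BP| = 13.10 ✓; ∠(BP, PR) = 90.00° ✓; |PR| = 29.10 ✗.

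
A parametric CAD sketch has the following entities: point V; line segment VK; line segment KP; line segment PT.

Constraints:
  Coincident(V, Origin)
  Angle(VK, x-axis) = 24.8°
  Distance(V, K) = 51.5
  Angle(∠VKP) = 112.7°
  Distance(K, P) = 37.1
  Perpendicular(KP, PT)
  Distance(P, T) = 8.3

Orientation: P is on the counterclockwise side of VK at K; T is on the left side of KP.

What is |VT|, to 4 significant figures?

69.16

V is at the origin; VK runs at 24.8° with length 51.5, so K = 51.5·(cos 24.8°, sin 24.8°) = (46.75, 21.60). ∠VKP = 112.7°, so KP runs at 24.8° + (180° − 112.7°) = 92.10° from the x-axis; with |KP| = 37.1, P = K + 37.1·(cos 92.10°, sin 92.10°) = (45.39, 58.68). KP is perpendicular to PT; with |PT| = 8.3 on the left of KP, T = P + 8.3·(-0.9993, -0.03664) = (37.10, 58.37). Then |VT| = |T − V| = 69.16.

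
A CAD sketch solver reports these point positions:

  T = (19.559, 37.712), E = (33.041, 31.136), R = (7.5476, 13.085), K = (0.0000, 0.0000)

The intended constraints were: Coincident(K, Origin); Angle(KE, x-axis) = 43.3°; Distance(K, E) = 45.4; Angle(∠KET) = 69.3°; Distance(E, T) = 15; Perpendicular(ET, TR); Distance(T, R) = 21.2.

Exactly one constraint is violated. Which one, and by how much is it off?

Distance(T, R) = 21.2 — off by 6.20.

K = (0.00, 0.00) ✓; KE at 43.30° ✓; |KE| = 45.40 ✓; ∠KET = 69.30° ✓; |ET| = 15.00 ✓; ∠(ET, TR) = 90.00° ✓; |TR| = 27.40 ✗.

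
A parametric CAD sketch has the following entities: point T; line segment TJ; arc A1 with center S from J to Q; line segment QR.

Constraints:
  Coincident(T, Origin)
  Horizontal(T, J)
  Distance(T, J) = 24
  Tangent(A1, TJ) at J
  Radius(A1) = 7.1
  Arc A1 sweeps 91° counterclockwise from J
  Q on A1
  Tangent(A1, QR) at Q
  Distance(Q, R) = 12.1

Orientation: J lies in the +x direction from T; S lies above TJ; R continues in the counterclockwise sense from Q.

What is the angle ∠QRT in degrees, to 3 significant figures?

59.0°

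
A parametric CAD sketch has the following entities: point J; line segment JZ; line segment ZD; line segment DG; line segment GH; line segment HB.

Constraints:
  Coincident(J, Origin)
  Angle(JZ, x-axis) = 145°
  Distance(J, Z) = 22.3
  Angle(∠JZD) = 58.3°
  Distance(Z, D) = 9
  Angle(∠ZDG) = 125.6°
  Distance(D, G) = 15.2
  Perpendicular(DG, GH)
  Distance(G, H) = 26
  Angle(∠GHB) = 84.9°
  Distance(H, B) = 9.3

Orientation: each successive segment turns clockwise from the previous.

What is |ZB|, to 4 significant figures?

21.06

The perpendicularity gives GH at right angles to DG, so GH runs at -121.1°; with |GH| = 26.0, H = (-10.42, -13.76). ∠GHB = 84.9° gives HB at 143.8° from the x-axis; with |HB| = 9.3, B = (-17.92, -8.271). Then |ZB| = |B − Z| = 21.06.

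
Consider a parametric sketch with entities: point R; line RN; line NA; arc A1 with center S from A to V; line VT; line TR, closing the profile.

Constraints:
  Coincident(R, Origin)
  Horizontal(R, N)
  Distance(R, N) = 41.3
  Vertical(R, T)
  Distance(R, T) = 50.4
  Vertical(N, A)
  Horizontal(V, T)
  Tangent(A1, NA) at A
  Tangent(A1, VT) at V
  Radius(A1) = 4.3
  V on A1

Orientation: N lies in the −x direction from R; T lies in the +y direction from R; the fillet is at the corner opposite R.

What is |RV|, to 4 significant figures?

62.52

R is at the origin; RN is horizontal with |RN| = 41.3 and N on the −x side, so N = (-41.30, 0.000). RT is vertical with |RT| = 50.4 and T on the +y side, so T = (0.000, 50.40). The virtual corner opposite R is at (-41.30, 50.40). The tangent condition forces SA to be normal to NA and the tangent condition forces SV to be normal to VT, with radius 4.3, so the center S sits 4.3 in from both sides at S = (-37.00, 46.10). That places the tangent points at A = (-41.30, 46.10) on NA and V = (-37.00, 50.40) on VT. Then |RV| = |V − R| = 62.52.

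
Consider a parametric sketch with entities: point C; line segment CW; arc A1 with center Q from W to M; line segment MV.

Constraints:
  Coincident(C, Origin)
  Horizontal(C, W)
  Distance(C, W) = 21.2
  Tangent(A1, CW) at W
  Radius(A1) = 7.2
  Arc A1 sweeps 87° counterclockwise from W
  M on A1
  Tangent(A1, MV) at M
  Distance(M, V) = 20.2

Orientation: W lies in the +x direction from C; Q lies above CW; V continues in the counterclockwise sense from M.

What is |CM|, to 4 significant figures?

29.20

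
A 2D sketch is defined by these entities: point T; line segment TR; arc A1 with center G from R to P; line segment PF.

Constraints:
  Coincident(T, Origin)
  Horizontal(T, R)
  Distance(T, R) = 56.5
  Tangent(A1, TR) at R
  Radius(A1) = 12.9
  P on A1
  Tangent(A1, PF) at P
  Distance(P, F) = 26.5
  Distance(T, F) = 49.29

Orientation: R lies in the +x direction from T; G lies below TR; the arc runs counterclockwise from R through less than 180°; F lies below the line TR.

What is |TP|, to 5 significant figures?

45.139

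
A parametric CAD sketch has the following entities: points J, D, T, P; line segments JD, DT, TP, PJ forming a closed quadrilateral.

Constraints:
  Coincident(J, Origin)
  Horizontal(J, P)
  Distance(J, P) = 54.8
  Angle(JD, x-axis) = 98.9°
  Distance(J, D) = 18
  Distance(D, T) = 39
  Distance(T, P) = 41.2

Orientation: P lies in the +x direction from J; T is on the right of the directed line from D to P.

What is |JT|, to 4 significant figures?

23.16

Checks: |DT| = 39.00 ✓; |TP| = 41.20 ✓.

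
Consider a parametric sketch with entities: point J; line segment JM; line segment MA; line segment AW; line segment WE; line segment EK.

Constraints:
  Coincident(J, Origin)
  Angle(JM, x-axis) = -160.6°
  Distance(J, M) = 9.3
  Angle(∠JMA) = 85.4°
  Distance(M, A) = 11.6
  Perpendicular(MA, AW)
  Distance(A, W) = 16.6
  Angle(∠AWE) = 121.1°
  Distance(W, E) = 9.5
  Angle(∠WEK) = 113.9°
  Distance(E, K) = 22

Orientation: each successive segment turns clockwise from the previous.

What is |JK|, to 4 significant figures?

15.31

J is at the origin; JM runs at -160.6° with length 9.3, so M = (-8.772, -3.089). ∠JMA = 85.4° gives MA at 104.8° from the x-axis; with |MA| = 11.6, A = (-11.74, 8.126). The perpendicularity gives AW at right angles to MA, so AW runs at 14.80°; with |AW| = 16.6, W = (4.314, 12.37). ∠AWE = 121.1° gives WE at -44.10° from the x-axis; with |WE| = 9.5, E = (11.14, 5.755). ∠WEK = 113.9° gives EK at -110.2° from the x-axis; with |EK| = 22.0, K = (3.540, -14.89). Then |JK| = |K − J| = 15.31.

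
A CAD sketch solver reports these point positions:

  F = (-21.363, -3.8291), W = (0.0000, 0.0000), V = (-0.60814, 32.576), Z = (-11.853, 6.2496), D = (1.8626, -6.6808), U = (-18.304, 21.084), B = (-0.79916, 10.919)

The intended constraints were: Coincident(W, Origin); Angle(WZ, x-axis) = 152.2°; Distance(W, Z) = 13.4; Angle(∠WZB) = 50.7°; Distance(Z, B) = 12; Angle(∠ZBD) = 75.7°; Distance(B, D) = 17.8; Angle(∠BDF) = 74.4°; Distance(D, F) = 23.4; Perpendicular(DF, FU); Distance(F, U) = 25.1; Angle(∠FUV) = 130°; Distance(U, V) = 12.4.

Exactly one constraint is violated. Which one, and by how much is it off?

Distance(U, V) = 12.4 — off by 8.70.

W = (0.00, 0.00) ✓; WZ at 152.2° ✓; |WZ| = 13.40 ✓; ∠WZB = 50.70° ✓; |ZB| = 12.00 ✓; ∠ZBD = 75.70° ✓; |BD| = 17.80 ✓; ∠BDF = 74.40° ✓; |DF| = 23.40 ✓; ∠(DF, FU) = 90.00° ✓; |FU| = 25.10 ✓; ∠FUV = 130.0° ✓; |UV| = 21.10 ✗.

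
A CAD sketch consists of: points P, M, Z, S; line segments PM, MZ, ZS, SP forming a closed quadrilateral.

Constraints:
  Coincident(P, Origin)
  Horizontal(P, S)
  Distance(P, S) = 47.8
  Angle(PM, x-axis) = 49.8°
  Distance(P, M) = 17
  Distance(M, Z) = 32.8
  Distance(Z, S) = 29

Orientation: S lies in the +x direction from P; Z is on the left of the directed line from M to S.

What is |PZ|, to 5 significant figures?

48.932

Checks: |MZ| = 32.80 ✓; |ZS| = 29.00 ✓.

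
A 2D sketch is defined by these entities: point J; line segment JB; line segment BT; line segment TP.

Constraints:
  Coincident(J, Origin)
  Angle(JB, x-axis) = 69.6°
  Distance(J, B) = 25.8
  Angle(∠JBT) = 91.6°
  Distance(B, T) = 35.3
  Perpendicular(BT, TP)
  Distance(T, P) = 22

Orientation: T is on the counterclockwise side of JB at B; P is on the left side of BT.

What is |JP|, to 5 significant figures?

36.219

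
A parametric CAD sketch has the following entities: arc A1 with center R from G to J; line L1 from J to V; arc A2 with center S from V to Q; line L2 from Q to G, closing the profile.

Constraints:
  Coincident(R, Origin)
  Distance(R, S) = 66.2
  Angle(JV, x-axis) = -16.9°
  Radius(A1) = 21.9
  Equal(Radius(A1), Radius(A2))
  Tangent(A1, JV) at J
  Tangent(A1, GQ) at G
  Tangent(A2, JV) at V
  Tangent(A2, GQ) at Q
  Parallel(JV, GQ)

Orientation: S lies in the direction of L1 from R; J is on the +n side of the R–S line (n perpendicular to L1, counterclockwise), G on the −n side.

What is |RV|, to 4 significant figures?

69.73

Tangency of A1 to both parallel lines with radius 21.9 puts J and G at R ± 21.9·n: J = (6.366, 20.95), G = (-6.366, -20.95). Equal radii place V and Q the same way about S: V = S + 21.9·n = (69.71, 1.710), Q = S − 21.9·n = (56.97, -40.20). Then |RV| = |V − R| = 69.73.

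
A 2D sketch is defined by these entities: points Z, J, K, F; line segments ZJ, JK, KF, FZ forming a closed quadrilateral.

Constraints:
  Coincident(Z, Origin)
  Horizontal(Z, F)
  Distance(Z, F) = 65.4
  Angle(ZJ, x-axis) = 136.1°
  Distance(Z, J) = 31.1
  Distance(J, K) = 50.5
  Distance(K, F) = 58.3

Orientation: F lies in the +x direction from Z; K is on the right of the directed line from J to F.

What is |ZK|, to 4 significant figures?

19.92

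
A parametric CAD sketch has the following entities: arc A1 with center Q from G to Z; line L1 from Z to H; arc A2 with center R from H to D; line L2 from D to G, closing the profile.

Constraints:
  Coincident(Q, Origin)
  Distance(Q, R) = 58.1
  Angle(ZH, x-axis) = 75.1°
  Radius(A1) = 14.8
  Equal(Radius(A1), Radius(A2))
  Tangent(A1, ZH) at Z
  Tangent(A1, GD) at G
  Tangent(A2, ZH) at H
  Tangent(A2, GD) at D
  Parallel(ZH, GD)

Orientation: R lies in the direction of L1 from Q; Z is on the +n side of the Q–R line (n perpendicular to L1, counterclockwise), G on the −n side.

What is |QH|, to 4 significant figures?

59.96

The slot axis is L1's direction at 75.1°, so u = (cos 75.1°, sin 75.1°) = (0.2571, 0.9664) and n = (−sin 75.1°, cos 75.1°) = (-0.9664, 0.2571). Q is at the origin and R lies 58.1 along u from Q, so R = 58.1·u = (14.94, 56.15). Tangency of A1 to both parallel lines with radius 14.8 puts Z and G at Q ± 14.8·n: Z = (-14.30, 3.806), G = (14.30, -3.806). Equal radii place H and D the same way about R: H = R + 14.8·n = (0.6370, 59.95), D = R − 14.8·n = (29.24, 52.34). Then |QH| = |H − Q| = 59.96.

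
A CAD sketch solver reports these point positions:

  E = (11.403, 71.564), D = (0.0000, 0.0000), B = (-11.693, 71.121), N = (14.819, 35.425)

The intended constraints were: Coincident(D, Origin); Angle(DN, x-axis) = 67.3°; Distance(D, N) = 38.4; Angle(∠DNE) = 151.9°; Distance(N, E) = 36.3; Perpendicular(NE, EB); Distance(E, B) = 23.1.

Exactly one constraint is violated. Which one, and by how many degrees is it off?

Perpendicular(NE, EB) — off by 4.30°.

D = (0.00, 0.00) ✓; DN at 67.30° ✓; |DN| = 38.40 ✓; ∠DNE = 151.9° ✓; |NE| = 36.30 ✓; ∠(NE, EB) = 85.70° ✗; |EB| = 23.10 ✓.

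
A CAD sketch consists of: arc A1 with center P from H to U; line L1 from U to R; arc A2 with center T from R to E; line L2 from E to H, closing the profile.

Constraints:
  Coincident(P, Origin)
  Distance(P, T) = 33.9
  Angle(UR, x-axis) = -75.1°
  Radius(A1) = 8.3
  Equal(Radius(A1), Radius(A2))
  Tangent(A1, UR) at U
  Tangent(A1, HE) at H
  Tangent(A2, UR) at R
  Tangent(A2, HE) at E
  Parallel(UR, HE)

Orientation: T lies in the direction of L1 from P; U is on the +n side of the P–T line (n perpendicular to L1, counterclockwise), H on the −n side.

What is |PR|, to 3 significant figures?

34.9

The slot axis is L1's direction at -75.1°, so u = (cos -75.1°, sin -75.1°) = (0.257, -0.966) and n = (−sin -75.1°, cos -75.1°) = (0.966, 0.257). P is at the origin and T lies 33.9 along u from P, so T = 33.9·u = (8.72, -32.8). Tangency of A1 to both parallel lines with radius 8.3 puts U and H at P ± 8.3·n: U = (8.02, 2.13), H = (-8.02, -2.13). Equal radii place R and E the same way about T: R = T + 8.3·n = (16.7, -30.6), E = T − 8.3·n = (0.696, -34.9). Then |PR| = |R − P| = 34.9.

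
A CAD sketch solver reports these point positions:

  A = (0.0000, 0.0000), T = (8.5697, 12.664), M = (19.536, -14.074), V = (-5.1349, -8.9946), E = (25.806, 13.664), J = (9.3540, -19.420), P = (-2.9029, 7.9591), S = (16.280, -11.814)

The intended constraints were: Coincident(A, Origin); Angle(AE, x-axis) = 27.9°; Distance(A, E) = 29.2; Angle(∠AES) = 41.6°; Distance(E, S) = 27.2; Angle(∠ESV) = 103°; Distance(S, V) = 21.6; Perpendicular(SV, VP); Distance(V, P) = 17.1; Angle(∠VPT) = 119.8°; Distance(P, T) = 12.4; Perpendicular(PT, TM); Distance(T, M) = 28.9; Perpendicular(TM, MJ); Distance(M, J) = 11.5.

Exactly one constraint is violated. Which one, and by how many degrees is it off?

Perpendicular(TM, MJ) — off by 5.40°.

A = (0.00, 0.00) ✓; AE at 27.90° ✓; |AE| = 29.20 ✓; ∠AES = 41.60° ✓; |ES| = 27.20 ✓; ∠ESV = 103.0° ✓; |SV| = 21.60 ✓; ∠(SV, VP) = 90.00° ✓; |VP| = 17.10 ✓; ∠VPT = 119.8° ✓; |PT| = 12.40 ✓; ∠(PT, TM) = 90.00° ✓; |TM| = 28.90 ✓; ∠(TM, MJ) = 84.60° ✗; |MJ| = 11.50 ✓.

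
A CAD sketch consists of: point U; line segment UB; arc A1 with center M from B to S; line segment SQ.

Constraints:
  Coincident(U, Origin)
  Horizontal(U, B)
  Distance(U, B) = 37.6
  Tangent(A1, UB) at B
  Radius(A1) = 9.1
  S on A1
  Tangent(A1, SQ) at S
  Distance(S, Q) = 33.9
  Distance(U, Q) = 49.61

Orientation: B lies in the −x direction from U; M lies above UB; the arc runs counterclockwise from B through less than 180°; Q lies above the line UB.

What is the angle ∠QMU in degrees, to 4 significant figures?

84.35°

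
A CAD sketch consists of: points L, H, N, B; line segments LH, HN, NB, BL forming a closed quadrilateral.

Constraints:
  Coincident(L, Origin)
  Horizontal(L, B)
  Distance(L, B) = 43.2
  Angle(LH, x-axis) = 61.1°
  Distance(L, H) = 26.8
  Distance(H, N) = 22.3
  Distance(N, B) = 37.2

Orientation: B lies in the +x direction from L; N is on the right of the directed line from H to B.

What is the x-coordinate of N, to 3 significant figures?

6.07

Checks: |HN| = 22.30 ✓; |NB| = 37.20 ✓.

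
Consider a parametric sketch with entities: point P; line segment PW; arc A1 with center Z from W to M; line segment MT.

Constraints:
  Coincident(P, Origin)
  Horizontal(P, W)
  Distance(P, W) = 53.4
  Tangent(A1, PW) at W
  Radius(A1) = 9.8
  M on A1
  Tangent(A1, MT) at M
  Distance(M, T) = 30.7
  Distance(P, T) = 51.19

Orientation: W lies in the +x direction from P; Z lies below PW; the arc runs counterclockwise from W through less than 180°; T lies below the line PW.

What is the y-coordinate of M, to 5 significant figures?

-7.1534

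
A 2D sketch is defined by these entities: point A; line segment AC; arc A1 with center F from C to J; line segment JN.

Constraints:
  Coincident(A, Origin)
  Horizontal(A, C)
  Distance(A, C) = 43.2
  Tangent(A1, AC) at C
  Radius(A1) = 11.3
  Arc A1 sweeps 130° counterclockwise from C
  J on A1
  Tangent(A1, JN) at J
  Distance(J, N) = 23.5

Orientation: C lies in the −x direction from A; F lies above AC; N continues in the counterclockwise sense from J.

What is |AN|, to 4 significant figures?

61.66

On A1, C sits at bearing -90° from F; a 130° counterclockwise sweep puts J at bearing 40°, so J = F + 11.3·(cos 40°, sin 40°) = (-34.54, 18.56). The tangent condition forces FJ to be normal to JN, so JN runs along (−sin 40°, cos 40°); with |JN| = 23.5, N = (-49.65, 36.57). Then |AN| = |N − A| = 61.66.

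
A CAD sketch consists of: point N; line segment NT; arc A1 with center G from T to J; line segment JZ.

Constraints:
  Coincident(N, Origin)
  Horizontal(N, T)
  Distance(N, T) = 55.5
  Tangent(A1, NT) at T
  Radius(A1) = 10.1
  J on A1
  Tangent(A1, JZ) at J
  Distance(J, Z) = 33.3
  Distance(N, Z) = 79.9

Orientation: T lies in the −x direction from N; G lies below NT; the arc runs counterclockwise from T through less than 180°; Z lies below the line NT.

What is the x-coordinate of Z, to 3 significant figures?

-67.5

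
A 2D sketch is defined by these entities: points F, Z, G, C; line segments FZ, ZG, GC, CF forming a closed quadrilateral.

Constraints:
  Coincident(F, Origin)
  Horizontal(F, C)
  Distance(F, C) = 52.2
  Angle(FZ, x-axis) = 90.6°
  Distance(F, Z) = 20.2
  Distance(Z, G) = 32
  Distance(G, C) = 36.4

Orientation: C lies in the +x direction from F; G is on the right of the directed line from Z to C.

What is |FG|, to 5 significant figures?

17.957

Checks: |ZG| = 32.00 ✓; |GC| = 36.40 ✓.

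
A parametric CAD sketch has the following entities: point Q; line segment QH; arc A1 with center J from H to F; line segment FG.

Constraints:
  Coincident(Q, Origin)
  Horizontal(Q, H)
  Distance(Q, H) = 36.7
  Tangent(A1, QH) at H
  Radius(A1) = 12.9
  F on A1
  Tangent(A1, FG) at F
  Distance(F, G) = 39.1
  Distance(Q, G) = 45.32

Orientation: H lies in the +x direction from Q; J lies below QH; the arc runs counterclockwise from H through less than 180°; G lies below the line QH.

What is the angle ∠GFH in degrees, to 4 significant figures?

146.1°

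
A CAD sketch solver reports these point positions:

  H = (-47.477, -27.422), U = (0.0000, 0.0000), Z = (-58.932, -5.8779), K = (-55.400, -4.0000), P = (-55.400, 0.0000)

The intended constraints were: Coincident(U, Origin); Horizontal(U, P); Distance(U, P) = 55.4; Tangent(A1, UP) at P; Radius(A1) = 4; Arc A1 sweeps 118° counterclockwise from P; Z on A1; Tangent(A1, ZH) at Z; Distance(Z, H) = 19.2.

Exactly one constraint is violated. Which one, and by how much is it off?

Distance(Z, H) = 19.2 — off by 5.20.

U = (0.00, 0.00) ✓; U.y = 0.00, P.y = 0.00 ✓; |UP| = 55.40 ✓; ∠(KP, PU) = 90.00° ✓; |KP| = 4.000 ✓; bearing(K→Z) − bearing(K→P) = 118.0° ✓; |KZ| = 4.000 ✓; ∠(KZ, ZH) = 90.00° ✓; |ZH| = 24.40 ✗.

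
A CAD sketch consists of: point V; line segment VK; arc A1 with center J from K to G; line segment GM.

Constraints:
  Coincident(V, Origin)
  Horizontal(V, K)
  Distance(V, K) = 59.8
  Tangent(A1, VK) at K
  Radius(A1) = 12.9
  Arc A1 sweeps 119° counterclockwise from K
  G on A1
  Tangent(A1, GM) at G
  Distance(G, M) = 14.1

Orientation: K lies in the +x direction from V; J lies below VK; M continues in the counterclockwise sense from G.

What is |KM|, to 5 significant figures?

31.799

V is at the origin; VK is horizontal with |VK| = 59.8 and K on the +x side, so K = (59.800, 0.0000). A1 meets VK tangentially, so JK is at right angles to VK, so J = K + (0, -12.9) = (59.800, -12.900). On A1, K sits at bearing 90° from J; a 119° counterclockwise sweep puts G at bearing 209°, so G = J + 12.9·(cos 209°, sin 209°) = (48.517, -19.154). Since A1 is tangent to GM there, JG ⟂ GM, so GM runs along (−sin 209°, cos 209°); with |GM| = 14.1, M = (55.353, -31.486). Then |KM| = |M − K| = 31.799.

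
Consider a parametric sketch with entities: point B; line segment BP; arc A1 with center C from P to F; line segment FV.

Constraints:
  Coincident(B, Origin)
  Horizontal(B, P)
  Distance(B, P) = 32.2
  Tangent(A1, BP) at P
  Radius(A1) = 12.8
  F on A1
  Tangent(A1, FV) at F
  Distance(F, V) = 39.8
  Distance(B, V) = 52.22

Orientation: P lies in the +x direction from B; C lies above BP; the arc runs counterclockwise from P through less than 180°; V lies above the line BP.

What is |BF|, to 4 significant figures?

46.75

B is at the origin; BP is horizontal with |BP| = 32.2 and P on the +x side, so P = (32.20, 0.000). Tangency of A1 to BP means the radius CP is perpendicular to BP, so C = P + (0, 12.8) = (32.20, 12.80). Since CF ⟂ FV (tangency), |CV| = √(12.8² + 39.8²) = 41.81 regardless of where F sits on A1. So V lies on both circle(B, 52.22) and circle(C, 41.81); the above-BP intersection is V = (13.83, 50.36). F is the foot of the tangent from V: F = (41.42, 21.67).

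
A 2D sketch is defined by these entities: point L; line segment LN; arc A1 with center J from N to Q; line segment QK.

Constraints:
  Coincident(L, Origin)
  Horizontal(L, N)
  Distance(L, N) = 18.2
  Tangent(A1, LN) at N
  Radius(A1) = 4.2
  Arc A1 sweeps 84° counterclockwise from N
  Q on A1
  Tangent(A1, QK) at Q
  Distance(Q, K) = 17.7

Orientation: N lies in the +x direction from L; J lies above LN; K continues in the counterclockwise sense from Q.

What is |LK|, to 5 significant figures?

32.301

L is at the origin; L and N share the same y with |LN| = 18.2 and N on the +x side, so N = (18.200, 0.0000). A1 meets LN tangentially, so JN is at right angles to LN, so J = N + (0, 4.2) = (18.200, 4.2000). On A1, N sits at bearing -90° from J; an 84° counterclockwise sweep puts Q at bearing -6°, so Q = J + 4.2·(cos -6°, sin -6°) = (22.377, 3.7610). The tangent condition forces JQ to be normal to QK, so QK runs along (−sin -6°, cos -6°); with |QK| = 17.7, K = (24.227, 21.364). Then |LK| = |K − L| = 32.301.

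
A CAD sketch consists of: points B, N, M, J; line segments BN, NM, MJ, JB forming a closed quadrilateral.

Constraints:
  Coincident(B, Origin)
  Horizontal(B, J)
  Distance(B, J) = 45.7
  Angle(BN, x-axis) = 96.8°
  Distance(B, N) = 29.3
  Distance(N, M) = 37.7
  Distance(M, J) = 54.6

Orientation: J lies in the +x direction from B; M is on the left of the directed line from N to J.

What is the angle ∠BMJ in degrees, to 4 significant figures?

47.79°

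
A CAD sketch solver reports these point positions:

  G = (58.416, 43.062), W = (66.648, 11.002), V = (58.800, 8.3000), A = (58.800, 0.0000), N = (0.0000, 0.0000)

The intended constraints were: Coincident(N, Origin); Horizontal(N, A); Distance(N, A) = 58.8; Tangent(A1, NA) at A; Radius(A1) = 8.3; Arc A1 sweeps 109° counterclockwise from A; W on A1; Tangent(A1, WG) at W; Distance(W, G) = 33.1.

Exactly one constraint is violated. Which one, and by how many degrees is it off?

Tangent(A1, WG) at W — off by 4.60°.

N = (0.00, 0.00) ✓; N.y = 0.00, A.y = 0.00 ✓; |NA| = 58.80 ✓; ∠(VA, AN) = 90.00° ✓; |VA| = 8.300 ✓; bearing(V→W) − bearing(V→A) = 109.0° ✓; |VW| = 8.300 ✓; ∠(VW, WG) = 94.60° ✗; |WG| = 33.10 ✓.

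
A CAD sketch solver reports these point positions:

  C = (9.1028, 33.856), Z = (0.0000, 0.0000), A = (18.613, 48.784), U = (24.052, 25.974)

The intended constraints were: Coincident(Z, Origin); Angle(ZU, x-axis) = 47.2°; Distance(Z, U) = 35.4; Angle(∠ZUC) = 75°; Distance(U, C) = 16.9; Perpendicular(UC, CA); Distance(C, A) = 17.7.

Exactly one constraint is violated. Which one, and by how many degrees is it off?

Perpendicular(UC, CA) — off by 4.70°.

Z = (0.00, 0.00) ✓; ZU at 47.20° ✓; |ZU| = 35.40 ✓; ∠ZUC = 75.00° ✓; |UC| = 16.90 ✓; ∠(UC, CA) = 94.70° ✗; |CA| = 17.70 ✓.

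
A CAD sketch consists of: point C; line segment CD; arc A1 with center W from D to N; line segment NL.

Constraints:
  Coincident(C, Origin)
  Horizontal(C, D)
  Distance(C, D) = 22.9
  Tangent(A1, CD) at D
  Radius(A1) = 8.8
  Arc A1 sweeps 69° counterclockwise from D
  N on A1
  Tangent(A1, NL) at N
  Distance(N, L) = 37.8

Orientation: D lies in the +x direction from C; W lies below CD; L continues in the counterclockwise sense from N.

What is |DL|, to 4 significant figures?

46.36

C is at the origin; C and D share the same y with |CD| = 22.9 and D on the +x side, so D = (22.90, 0.000). Since A1 is tangent to CD there, WD ⟂ CD, so W = D + (0, -8.8) = (22.90, -8.800). On A1, D sits at bearing 90° from W; a 69° counterclockwise sweep puts N at bearing 159°, so N = W + 8.8·(cos 159°, sin 159°) = (14.68, -5.646). Tangency of A1 to NL means the radius WN is perpendicular to NL, so NL runs along (−sin 159°, cos 159°); with |NL| = 37.8, L = (1.138, -40.94). Then |DL| = |L − D| = 46.36.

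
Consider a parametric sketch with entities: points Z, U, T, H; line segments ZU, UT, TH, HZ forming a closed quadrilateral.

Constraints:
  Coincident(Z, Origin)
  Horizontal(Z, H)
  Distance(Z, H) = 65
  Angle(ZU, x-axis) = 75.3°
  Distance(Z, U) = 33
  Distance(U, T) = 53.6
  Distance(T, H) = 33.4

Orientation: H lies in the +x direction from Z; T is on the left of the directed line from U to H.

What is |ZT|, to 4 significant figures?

70.32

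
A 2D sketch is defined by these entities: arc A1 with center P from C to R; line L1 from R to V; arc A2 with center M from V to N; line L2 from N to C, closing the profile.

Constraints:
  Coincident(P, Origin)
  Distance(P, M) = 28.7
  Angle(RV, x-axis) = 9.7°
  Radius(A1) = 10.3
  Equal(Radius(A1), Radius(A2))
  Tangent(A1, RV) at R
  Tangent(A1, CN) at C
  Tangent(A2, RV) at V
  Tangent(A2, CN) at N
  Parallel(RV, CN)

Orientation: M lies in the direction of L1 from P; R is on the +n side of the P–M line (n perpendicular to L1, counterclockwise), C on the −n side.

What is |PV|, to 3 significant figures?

30.5

Tangency of A1 to both parallel lines with radius 10.3 puts R and C at P ± 10.3·n: R = (-1.74, 10.2), C = (1.74, -10.2). Equal radii place V and N the same way about M: V = M + 10.3·n = (26.6, 15.0), N = M − 10.3·n = (30.0, -5.32). Then |PV| = |V − P| = 30.5.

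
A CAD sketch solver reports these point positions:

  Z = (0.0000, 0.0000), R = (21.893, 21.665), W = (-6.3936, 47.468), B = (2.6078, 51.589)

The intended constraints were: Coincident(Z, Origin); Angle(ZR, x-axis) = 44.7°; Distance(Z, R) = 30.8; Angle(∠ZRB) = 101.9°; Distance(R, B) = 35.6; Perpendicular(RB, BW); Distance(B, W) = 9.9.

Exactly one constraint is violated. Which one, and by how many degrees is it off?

Perpendicular(RB, BW) — off by 8.20°.

Z = (0.00, 0.00) ✓; ZR at 44.70° ✓; |ZR| = 30.80 ✓; ∠ZRB = 101.9° ✓; |RB| = 35.60 ✓; ∠(RB, BW) = 81.80° ✗; |BW| = 9.900 ✓.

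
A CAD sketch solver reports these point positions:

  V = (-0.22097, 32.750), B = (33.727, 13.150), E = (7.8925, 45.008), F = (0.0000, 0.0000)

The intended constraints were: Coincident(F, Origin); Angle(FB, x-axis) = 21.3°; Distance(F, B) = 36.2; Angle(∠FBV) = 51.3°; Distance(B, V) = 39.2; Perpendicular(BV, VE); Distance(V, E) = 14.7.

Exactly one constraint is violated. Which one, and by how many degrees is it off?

Perpendicular(BV, VE) — off by 3.50°.

F = (0.00, 0.00) ✓; FB at 21.30° ✓; |FB| = 36.20 ✓; ∠FBV = 51.30° ✓; |BV| = 39.20 ✓; ∠(BV, VE) = 93.50° ✗; |VE| = 14.70 ✓.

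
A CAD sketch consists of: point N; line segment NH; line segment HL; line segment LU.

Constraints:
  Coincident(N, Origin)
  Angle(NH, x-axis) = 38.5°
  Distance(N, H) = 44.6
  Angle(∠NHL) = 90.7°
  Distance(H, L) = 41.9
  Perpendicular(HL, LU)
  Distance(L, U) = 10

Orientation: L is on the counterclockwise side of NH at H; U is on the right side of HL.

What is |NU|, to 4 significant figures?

69.15

∠NHL = 90.7°, so HL runs at 38.5° + (180° − 90.7°) = 127.8° from the x-axis; with |HL| = 41.9, L = H + 41.9·(cos 127.8°, sin 127.8°) = (9.224, 60.87). The perpendicularity gives LU at right angles to HL; with |LU| = 10.0 on the right of HL, U = L + 10.0·(0.7902, 0.6129) = (17.13, 67.00). Then |NU| = |U − N| = 69.15.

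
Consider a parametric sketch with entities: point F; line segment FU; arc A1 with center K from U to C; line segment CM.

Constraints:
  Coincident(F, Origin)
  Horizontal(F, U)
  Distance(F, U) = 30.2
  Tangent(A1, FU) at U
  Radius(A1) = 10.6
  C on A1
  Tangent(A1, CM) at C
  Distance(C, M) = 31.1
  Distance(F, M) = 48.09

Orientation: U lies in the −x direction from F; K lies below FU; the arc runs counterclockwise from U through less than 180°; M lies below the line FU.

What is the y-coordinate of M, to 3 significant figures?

-42.5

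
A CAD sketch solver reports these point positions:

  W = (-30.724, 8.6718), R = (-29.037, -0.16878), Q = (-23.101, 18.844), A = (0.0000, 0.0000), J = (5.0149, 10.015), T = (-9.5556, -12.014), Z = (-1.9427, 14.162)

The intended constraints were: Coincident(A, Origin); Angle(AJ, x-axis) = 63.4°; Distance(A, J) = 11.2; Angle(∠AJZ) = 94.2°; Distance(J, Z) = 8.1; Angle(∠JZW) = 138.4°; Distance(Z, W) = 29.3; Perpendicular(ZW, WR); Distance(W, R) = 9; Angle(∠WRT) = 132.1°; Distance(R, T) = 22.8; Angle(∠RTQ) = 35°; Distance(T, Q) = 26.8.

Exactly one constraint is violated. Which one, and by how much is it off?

Distance(T, Q) = 26.8 — off by 6.90.

A = (0.00, 0.00) ✓; AJ at 63.40° ✓; |AJ| = 11.20 ✓; ∠AJZ = 94.20° ✓; |JZ| = 8.100 ✓; ∠JZW = 138.4° ✓; |ZW| = 29.30 ✓; ∠(ZW, WR) = 90.00° ✓; |WR| = 9.000 ✓; ∠WRT = 132.1° ✓; |RT| = 22.80 ✓; ∠RTQ = 35.00° ✓; |TQ| = 33.70 ✗.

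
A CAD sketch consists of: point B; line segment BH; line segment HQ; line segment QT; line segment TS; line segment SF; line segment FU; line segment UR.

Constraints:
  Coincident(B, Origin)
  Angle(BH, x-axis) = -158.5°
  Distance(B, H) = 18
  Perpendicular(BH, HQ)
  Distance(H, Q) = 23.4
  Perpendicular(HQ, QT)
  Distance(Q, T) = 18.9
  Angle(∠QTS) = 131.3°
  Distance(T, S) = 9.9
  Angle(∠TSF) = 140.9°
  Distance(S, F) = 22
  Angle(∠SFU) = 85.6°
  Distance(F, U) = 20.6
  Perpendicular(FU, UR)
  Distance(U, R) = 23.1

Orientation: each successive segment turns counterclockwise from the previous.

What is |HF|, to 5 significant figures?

26.960

∠QTS = 131.3° gives TS at 70.200° from the x-axis; with |TS| = 9.9, S = (12.767, -12.127). ∠TSF = 140.9° gives SF at 109.30° from the x-axis; with |SF| = 22.0, F = (5.4957, 8.6364). Then |HF| = |F − H| = 26.960.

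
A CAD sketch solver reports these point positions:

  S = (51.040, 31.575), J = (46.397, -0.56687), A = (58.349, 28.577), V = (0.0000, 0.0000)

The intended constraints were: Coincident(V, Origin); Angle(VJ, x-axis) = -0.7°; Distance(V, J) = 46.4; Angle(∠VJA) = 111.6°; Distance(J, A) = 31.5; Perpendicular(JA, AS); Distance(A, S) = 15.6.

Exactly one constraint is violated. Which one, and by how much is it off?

Distance(A, S) = 15.6 — off by 7.70.

V = (0.00, 0.00) ✓; VJ at -0.7000° ✓; |VJ| = 46.40 ✓; ∠VJA = 111.6° ✓; |JA| = 31.50 ✓; ∠(JA, AS) = 90.00° ✓; |AS| = 7.900 ✗.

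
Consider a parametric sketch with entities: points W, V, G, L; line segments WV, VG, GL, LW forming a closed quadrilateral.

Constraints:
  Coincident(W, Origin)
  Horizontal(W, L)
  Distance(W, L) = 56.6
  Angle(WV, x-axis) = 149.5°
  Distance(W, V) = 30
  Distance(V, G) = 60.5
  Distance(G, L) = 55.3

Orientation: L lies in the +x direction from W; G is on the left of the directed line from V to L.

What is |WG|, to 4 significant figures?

53.05

Checks: |VG| = 60.50 ✓; |GL| = 55.30 ✓.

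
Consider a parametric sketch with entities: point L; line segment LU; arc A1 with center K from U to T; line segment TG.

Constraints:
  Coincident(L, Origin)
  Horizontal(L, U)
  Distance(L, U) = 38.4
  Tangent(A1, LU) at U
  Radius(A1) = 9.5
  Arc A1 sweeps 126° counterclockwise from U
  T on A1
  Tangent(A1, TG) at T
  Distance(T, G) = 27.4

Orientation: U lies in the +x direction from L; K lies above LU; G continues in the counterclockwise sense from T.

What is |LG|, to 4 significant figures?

47.82

On A1, U sits at bearing -90° from K; a 126° counterclockwise sweep puts T at bearing 36°, so T = K + 9.5·(cos 36°, sin 36°) = (46.09, 15.08). The tangent condition forces KT to be normal to TG, so TG runs along (−sin 36°, cos 36°); with |TG| = 27.4, G = (29.98, 37.25). Then |LG| = |G − L| = 47.82.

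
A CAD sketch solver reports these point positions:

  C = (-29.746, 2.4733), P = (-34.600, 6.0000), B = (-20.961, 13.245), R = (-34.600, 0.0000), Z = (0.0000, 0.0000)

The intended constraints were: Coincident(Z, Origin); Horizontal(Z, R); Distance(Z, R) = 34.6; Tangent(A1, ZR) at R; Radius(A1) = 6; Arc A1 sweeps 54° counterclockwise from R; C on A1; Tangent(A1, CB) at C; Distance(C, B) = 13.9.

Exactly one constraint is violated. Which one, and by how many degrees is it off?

Tangent(A1, CB) at C — off by 3.20°.

Z = (0.00, 0.00) ✓; Z.y = 0.00, R.y = 0.00 ✓; |ZR| = 34.60 ✓; ∠(PR, RZ) = 90.00° ✓; |PR| = 6.000 ✓; bearing(P→C) − bearing(P→R) = 54.00° ✓; |PC| = 6.000 ✓; ∠(PC, CB) = 93.20° ✗; |CB| = 13.90 ✓.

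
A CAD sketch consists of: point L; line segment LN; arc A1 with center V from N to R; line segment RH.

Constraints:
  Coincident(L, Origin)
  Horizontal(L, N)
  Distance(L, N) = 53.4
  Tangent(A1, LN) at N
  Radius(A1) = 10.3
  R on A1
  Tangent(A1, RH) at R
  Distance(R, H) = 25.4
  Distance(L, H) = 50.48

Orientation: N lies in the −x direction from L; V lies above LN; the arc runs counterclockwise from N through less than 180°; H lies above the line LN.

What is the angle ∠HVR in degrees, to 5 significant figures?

67.927°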